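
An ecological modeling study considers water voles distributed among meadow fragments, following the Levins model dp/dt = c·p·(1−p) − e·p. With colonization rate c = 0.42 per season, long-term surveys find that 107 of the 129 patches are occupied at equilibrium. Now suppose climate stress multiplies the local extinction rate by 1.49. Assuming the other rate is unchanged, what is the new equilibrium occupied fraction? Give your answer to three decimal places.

0.746

Observed p* = 107/129 = 0.82946.
Balance c(1−p*) = e gives e = 0.42×(1 − 0.82946) = 0.07163.
New p* = 1 − e/c = 1 − 0.10673/0.42000 = 0.74588.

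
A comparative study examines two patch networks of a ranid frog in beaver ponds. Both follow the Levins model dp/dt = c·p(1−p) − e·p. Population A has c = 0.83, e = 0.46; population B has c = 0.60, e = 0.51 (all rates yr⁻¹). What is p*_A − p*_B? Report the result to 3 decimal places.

A: p*_A = 1 − 0.46/0.83 = 0.4458.
B: p*_B = 1 − 0.51/0.60 = 0.1500.
p*_A − p*_B = 0.4458 − 0.1500 = 0.2958.

0.296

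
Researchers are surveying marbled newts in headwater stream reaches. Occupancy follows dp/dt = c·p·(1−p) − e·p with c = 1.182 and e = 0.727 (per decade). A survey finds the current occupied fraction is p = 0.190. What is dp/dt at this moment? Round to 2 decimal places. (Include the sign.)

0.04

Colonization term: c·p·(1−p) = 1.182×0.190×0.8100 = 0.18191.
Extinction term: e·p = 0.13813.
dp/dt = 0.18191 − 0.13813 = 0.04378.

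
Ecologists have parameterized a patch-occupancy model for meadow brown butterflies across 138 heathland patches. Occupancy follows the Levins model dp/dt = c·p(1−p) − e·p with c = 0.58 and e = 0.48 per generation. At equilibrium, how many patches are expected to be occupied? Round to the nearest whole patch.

p* = 1 − e/c = 1 − 0.48/0.58 = 0.1724.
Expected occupied patches = N × p* = 138 × 0.1724 = 23.79 ≈ 24.

24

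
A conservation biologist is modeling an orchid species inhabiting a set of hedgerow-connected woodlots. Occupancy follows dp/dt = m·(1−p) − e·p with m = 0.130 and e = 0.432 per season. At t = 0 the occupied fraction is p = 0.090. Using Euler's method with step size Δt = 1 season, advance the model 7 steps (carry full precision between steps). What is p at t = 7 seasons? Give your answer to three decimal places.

0.231

Update rule: p ← p + [m·(1−p) − e·p]·Δt with Δt = 1.
  1  |  dp/dt·Δt = +0.079420  |  p_1 = 0.169420
  2  |  dp/dt·Δt = +0.034786  |  p_2 = 0.204206
  3  |  dp/dt·Δt = +0.015236  |  p_3 = 0.219442
  4  |  dp/dt·Δt = +0.006673  |  p_4 = 0.226116
  5  |  dp/dt·Δt = +0.002923  |  p_5 = 0.229039
  6  |  dp/dt·Δt = +0.001280  |  p_6 = 0.230319
  7  |  dp/dt·Δt = +0.000561  |  p_7 = 0.230880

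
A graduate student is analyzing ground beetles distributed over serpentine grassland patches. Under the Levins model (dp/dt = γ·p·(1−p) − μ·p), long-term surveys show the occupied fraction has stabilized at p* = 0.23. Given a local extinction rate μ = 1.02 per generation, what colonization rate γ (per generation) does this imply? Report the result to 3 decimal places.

1.325

At equilibrium γ(1−p*) = μ, so γ = μ/(1−p*).
γ = 1.02/(1 − 0.23) = 1.02/0.7700 = 1.3247.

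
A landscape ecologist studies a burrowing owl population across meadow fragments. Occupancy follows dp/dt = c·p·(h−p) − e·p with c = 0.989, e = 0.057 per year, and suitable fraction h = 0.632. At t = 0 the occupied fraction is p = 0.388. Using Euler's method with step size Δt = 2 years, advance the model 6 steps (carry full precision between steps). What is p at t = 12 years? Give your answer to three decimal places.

Update rule: p ← p + [c·p·(h−p) − e·p]·Δt with Δt = 2.
t = 2: p = 0.38800 + (+0.14303) = 0.53103
t = 4: p = 0.53103 + (+0.04552) = 0.57655
t = 6: p = 0.57655 + (-0.00249) = 0.57406
t = 8: p = 0.57406 + (+0.00035) = 0.57441
t = 10: p = 0.57441 + (-0.00005) = 0.57436
t = 12: p = 0.57436 + (+0.00001) = 0.57437

0.574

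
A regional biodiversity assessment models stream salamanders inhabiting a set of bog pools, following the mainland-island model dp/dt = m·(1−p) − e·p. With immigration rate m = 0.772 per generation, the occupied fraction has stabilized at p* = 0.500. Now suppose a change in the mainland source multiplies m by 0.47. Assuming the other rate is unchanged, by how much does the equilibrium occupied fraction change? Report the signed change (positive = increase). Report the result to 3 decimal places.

Balance m(1−p*) = e·p* gives e = m(1−p*)/p* = 0.772×0.50000/0.50000 = 0.77200.
New p* = m/(m+e) = 0.36284/(0.36284+0.77200) = 0.31973.
Δp* = 0.31973 − 0.50000 = -0.18027.

-0.180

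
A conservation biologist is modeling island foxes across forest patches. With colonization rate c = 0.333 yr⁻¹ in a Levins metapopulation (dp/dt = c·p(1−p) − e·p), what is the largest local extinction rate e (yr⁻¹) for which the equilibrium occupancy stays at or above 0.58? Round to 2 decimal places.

1 − e/c ≥ 0.58 ⇒ e ≤ c(1 − 0.58) = 0.333 × 0.4200.
e_max = 0.1399.

0.14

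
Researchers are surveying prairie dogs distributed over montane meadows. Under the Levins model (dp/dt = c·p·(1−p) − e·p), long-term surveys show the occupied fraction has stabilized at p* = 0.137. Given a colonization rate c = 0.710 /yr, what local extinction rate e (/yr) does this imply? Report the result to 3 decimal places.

0.613

At equilibrium c(1−p*) = e.
e = 0.710 × (1 − 0.137) = 0.710 × 0.8630 = 0.6127.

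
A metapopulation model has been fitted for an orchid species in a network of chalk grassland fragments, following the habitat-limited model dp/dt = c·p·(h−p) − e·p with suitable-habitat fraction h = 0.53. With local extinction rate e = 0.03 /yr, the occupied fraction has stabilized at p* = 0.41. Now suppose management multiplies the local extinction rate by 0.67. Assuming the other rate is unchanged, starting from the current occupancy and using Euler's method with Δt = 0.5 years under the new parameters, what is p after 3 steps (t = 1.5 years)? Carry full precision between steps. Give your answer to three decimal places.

Balance c(h−p*) = e gives c = e/(0.53 − 0.41000) = 0.03/0.12000 = 0.25000.
Starting from p₀ = 0.41000; update p ← p + (dp/dt)·Δt with the new parameters.
  1  |  dp/dt·Δt = +0.002030  |  p_1 = 0.412029
  2  |  dp/dt·Δt = +0.001935  |  p_2 = 0.413965
  3  |  dp/dt·Δt = +0.001844  |  p_3 = 0.415808

0.416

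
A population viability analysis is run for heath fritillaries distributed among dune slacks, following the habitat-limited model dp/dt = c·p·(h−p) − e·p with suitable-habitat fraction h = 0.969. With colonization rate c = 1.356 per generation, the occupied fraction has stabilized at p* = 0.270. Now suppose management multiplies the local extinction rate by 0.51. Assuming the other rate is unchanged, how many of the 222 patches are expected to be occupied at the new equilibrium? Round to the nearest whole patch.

Balance c(h−p*) = e gives e = 1.356×(0.969 − 0.27000) = 0.94784.
New p* = 0.969 − e/c = 0.969 − 0.48340/1.35600 = 0.61251.
Expected occupied = 222 × 0.61251 = 135.98 ≈ 136.

136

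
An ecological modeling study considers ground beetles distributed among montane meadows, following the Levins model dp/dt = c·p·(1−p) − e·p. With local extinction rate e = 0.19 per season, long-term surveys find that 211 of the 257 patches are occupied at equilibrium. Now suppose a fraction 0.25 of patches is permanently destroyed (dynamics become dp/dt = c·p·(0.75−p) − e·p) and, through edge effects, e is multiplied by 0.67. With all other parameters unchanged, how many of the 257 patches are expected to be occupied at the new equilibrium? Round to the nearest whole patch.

Observed p* = 211/257 = 0.82101.
Balance c(1−p*) = e gives c = e/(1 − 0.82101) = 0.19/0.17899 = 1.06151.
New p* = 0.75 − e/c = 0.75 − 0.12730/1.06151 = 0.63008.
Expected occupied = 257 × 0.63008 = 161.93 ≈ 162.

162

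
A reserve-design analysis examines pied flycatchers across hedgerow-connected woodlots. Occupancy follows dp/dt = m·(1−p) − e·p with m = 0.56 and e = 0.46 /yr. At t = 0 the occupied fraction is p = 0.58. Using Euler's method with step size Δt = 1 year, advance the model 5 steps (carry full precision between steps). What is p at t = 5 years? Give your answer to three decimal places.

0.549

Update rule: p ← p + [m·(1−p) − e·p]·Δt with Δt = 1.
t = 1: p = 0.58000 + (-0.03160) = 0.54840
t = 2: p = 0.54840 + (+0.00063) = 0.54903
t = 3: p = 0.54903 + (-0.00001) = 0.54902
t = 4: p = 0.54902 + (+0.00000) = 0.54902
t = 5: p = 0.54902 + (-0.00000) = 0.54902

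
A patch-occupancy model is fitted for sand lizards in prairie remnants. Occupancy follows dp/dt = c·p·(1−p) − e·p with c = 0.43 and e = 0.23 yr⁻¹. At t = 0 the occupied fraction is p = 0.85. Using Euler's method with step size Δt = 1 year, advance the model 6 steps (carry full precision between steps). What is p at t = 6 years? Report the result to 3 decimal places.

0.519

Update rule: p ← p + [c·p·(1−p) − e·p]·Δt with Δt = 1.
t = 1: p = 0.85000 + (-0.14067) = 0.70932
t = 2: p = 0.70932 + (-0.07449) = 0.63484
t = 3: p = 0.63484 + (-0.04633) = 0.58851
t = 4: p = 0.58851 + (-0.03123) = 0.55728
t = 5: p = 0.55728 + (-0.02209) = 0.53520
t = 6: p = 0.53520 + (-0.01613) = 0.51907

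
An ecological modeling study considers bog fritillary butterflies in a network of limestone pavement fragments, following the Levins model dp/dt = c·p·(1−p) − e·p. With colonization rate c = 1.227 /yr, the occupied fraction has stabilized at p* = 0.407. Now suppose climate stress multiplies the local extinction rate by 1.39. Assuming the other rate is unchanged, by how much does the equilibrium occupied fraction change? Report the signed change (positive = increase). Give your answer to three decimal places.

Balance c(1−p*) = e gives e = 1.227×(1 − 0.40700) = 0.72761.
New p* = 1 − e/c = 1 − 1.01138/1.22700 = 0.17573.
Δp* = 0.17573 − 0.40700 = -0.23127.

-0.231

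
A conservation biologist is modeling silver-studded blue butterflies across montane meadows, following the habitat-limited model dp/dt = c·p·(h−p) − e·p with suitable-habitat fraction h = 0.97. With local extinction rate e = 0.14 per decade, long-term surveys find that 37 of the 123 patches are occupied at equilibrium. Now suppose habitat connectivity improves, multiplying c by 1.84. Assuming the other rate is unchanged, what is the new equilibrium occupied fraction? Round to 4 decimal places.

0.6063

Observed p* = 37/123 = 0.30081.
Balance c(h−p*) = e gives c = e/(0.97 − 0.30081) = 0.14/0.66919 = 0.20921.
New p* = 0.97 − e/c = 0.97 − 0.14000/0.38495 = 0.60632.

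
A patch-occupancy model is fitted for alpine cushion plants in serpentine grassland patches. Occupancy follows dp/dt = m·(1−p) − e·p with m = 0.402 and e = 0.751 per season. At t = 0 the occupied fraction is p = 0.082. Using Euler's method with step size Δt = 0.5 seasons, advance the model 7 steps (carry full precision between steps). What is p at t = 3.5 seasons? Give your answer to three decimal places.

Update rule: p ← p + [m·(1−p) − e·p]·Δt with Δt = 0.5.
  1  |  dp/dt·Δt = +0.153727  |  p_1 = 0.235727
  2  |  dp/dt·Δt = +0.065103  |  p_2 = 0.300830
  3  |  dp/dt·Δt = +0.027571  |  p_3 = 0.328402
  4  |  dp/dt·Δt = +0.011676  |  p_4 = 0.340078
  5  |  dp/dt·Δt = +0.004945  |  p_5 = 0.345023
  6  |  dp/dt·Δt = +0.002094  |  p_6 = 0.347117
  7  |  dp/dt·Δt = +0.000887  |  p_7 = 0.348004

0.348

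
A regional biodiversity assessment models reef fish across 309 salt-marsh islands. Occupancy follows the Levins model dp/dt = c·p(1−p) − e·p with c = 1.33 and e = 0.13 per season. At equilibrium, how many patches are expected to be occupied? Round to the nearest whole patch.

279

p* = 1 − e/c = 1 − 0.13/1.33 = 0.9023.
Expected occupied patches = N × p* = 309 × 0.9023 = 278.80 ≈ 279.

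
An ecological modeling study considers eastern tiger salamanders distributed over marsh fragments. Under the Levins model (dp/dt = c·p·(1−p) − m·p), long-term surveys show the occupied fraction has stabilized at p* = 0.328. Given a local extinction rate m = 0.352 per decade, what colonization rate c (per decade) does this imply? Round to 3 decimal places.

0.524

At equilibrium c(1−p*) = m, so c = m/(1−p*).
c = 0.352/(1 − 0.328) = 0.352/0.6720 = 0.5238.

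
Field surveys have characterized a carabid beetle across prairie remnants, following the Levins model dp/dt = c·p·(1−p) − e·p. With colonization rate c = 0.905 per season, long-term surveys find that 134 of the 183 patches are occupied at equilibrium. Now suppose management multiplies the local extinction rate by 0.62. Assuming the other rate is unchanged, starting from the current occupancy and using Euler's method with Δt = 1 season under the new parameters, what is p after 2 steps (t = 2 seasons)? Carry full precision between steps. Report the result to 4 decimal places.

0.8245

Observed p* = 134/183 = 0.73224.
Balance c(1−p*) = e gives e = 0.905×(1 − 0.73224) = 0.24232.
Starting from p₀ = 0.73224; update p ← p + (dp/dt)·Δt with the new parameters.
step 1: Δp = +0.06743, p = 0.79967
step 2: Δp = +0.02484, p = 0.82451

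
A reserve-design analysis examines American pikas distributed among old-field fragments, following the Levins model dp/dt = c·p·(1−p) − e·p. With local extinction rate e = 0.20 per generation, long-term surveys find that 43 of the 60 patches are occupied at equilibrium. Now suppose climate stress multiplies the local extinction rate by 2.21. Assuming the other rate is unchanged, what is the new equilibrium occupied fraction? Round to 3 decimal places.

Observed p* = 43/60 = 0.71667.
Balance c(1−p*) = e gives c = e/(1 − 0.71667) = 0.20/0.28333 = 0.70589.
New p* = 1 − e/c = 1 − 0.44200/0.70589 = 0.37384.

0.374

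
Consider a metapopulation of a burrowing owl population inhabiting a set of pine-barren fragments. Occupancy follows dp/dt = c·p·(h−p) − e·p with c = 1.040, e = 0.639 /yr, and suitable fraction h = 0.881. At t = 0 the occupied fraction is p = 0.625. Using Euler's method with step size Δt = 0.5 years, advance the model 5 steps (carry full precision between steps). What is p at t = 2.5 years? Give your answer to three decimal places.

0.354

Update rule: p ← p + [c·p·(h−p) − e·p]·Δt with Δt = 0.5.
t = 0.5: p = 0.62500 + (-0.11649) = 0.50851
t = 1: p = 0.50851 + (-0.06397) = 0.44454
t = 1.5: p = 0.44454 + (-0.04114) = 0.40340
t = 2: p = 0.40340 + (-0.02870) = 0.37470
t = 2.5: p = 0.37470 + (-0.02107) = 0.35363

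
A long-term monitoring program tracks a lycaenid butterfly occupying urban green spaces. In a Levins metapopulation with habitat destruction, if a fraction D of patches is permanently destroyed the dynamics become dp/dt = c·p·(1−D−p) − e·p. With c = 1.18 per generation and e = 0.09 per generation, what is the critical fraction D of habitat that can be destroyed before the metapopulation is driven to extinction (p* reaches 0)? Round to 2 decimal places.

0.92

The nontrivial equilibrium is p* = (1−D) − e/c; extinction occurs when this hits zero.
So D_crit = 1 − e/c = 1 − 0.09/1.18 = 1 − 0.0763 = 0.9237.
This equals the undisturbed p*, a classic result of Lande's extension.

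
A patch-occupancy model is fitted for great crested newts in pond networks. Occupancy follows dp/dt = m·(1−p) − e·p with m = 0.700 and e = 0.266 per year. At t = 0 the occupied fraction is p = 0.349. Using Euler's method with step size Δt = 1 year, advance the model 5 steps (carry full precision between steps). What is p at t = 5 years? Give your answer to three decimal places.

0.725

Update rule: p ← p + [m·(1−p) − e·p]·Δt with Δt = 1.
p: 0.34900 → 0.71187  (Δp = +0.36287)
p: 0.71187 → 0.72420  (Δp = +0.01234)
p: 0.72420 → 0.72462  (Δp = +0.00042)
p: 0.72462 → 0.72464  (Δp = +0.00001)
p: 0.72464 → 0.72464  (Δp = +0.00000)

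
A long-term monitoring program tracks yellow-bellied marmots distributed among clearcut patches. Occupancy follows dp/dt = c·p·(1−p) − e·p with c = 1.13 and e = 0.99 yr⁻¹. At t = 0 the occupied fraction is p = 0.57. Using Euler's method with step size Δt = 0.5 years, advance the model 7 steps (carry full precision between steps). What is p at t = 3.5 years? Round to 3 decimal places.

Update rule: p ← p + [c·p·(1−p) − e·p]·Δt with Δt = 0.5.
step 1: Δp = -0.14367, p = 0.42633
step 2: Δp = -0.07285, p = 0.35348
step 3: Δp = -0.04585, p = 0.30763
step 4: Δp = -0.03193, p = 0.27569
step 5: Δp = -0.02365, p = 0.25205
step 6: Δp = -0.01825, p = 0.23380
step 7: Δp = -0.01452, p = 0.21928

0.219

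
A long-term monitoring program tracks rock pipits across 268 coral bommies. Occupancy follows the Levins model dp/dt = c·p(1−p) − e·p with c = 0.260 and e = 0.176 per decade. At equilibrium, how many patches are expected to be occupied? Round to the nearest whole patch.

87

p* = 1 − e/c = 1 − 0.176/0.260 = 0.3231.
Expected occupied patches = N × p* = 268 × 0.3231 = 86.58 ≈ 87.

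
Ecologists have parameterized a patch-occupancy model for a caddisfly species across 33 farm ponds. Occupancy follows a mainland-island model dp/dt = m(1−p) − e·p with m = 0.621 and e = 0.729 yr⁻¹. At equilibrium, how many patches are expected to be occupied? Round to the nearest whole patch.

15

p* = m/(m+e) = 0.621/1.3500 = 0.4600.
Expected occupied patches = N × p* = 33 × 0.4600 = 15.18 ≈ 15.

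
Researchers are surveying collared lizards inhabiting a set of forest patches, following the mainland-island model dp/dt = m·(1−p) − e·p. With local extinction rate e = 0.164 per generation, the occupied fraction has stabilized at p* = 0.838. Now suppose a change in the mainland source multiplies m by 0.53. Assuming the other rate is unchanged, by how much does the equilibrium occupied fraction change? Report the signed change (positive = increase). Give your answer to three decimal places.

-0.105

Balance m(1−p*) = e·p* gives m = e·p*/(1−p*) = 0.164×0.83800/0.16200 = 0.84835.
New p* = m/(m+e) = 0.44963/(0.44963+0.16400) = 0.73274.
Δp* = 0.73274 − 0.83800 = -0.10526.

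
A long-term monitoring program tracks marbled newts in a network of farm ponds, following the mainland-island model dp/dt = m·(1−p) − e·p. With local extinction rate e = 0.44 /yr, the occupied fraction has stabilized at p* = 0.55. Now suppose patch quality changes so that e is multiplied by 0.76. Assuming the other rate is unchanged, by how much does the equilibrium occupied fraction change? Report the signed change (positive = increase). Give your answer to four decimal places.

0.0666

Balance m(1−p*) = e·p* gives m = e·p*/(1−p*) = 0.44×0.55000/0.45000 = 0.53778.
New p* = m/(m+e) = 0.53778/(0.53778+0.33440) = 0.61659.
Δp* = 0.61659 − 0.55000 = +0.06659.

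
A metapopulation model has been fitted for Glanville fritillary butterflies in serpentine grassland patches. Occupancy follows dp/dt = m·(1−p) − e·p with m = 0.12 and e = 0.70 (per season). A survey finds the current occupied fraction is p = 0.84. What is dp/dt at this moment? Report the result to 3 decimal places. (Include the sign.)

-0.569

Colonization term: m·(1−p) = 0.12×0.1600 = 0.01920.
Extinction term: e·p = 0.58800.
dp/dt = 0.01920 − 0.58800 = -0.56880.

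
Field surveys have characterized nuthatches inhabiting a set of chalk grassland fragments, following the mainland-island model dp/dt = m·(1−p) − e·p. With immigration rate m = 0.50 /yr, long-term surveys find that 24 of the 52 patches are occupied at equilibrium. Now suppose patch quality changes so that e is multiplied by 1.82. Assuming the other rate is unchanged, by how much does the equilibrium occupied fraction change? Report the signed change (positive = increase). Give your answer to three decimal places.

-0.141

Observed p* = 24/52 = 0.46154.
Balance m(1−p*) = e·p* gives e = m(1−p*)/p* = 0.50×0.53846/0.46154 = 0.58333.
New p* = m/(m+e) = 0.50000/(0.50000+1.06166) = 0.32017.
Δp* = 0.32017 − 0.46154 = -0.14137.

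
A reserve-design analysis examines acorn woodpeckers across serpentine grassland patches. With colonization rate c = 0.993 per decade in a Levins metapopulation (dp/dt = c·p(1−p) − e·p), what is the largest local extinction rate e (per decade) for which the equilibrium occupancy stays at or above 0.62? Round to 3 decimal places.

1 − e/c ≥ 0.62 ⇒ e ≤ c(1 − 0.62) = 0.993 × 0.3800.
e_max = 0.3773.

0.377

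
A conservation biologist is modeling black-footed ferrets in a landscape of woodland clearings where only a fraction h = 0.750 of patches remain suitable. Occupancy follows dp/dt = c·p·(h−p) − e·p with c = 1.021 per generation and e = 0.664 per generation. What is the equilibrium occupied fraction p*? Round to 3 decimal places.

0.100

Setting dp/dt = 0 and dividing by p* gives c·(h−p*) = e.
So p* = h − e/c = 0.750 − 0.664/1.021 = 0.750 − 0.6503 = 0.0997.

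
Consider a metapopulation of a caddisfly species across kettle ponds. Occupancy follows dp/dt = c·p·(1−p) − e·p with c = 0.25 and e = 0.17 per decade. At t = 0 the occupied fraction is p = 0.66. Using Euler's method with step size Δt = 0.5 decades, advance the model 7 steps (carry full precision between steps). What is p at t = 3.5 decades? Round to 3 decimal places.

Update rule: p ← p + [c·p·(1−p) − e·p]·Δt with Δt = 0.5.
p: 0.66000 → 0.63195  (Δp = -0.02805)
p: 0.63195 → 0.60731  (Δp = -0.02464)
p: 0.60731 → 0.58550  (Δp = -0.02181)
p: 0.58550 → 0.56607  (Δp = -0.01943)
p: 0.56607 → 0.54866  (Δp = -0.01741)
p: 0.54866 → 0.53297  (Δp = -0.01568)
p: 0.53297 → 0.51878  (Δp = -0.01419)

0.519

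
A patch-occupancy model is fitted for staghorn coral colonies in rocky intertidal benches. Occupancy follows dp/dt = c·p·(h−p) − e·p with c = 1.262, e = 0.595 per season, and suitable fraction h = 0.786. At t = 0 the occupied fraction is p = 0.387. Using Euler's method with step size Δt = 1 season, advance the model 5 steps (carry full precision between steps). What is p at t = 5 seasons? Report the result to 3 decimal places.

0.319

Update rule: p ← p + [c·p·(h−p) − e·p]·Δt with Δt = 1.
t = 1: p = 0.38700 + (-0.03540) = 0.35160
t = 2: p = 0.35160 + (-0.01645) = 0.33515
t = 3: p = 0.33515 + (-0.00872) = 0.32643
t = 4: p = 0.32643 + (-0.00490) = 0.32152
t = 5: p = 0.32152 + (-0.00284) = 0.31869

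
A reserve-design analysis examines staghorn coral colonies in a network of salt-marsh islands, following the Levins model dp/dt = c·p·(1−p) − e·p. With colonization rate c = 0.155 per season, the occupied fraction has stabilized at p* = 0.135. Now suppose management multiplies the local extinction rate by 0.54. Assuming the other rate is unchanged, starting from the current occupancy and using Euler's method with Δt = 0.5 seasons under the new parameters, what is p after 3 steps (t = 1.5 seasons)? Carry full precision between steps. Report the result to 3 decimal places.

Balance c(1−p*) = e gives e = 0.155×(1 − 0.13500) = 0.13407.
Starting from p₀ = 0.13500; update p ← p + (dp/dt)·Δt with the new parameters.
step 1: Δp = +0.00416, p = 0.13916
step 2: Δp = +0.00425, p = 0.14341
step 3: Δp = +0.00433, p = 0.14774

0.148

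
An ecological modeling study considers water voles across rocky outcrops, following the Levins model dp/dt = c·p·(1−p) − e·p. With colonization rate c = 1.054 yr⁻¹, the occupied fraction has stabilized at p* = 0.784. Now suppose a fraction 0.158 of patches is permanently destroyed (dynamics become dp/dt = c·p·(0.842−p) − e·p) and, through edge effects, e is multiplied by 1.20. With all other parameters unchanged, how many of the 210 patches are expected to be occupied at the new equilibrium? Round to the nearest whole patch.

122

Balance c(1−p*) = e gives e = 1.054×(1 − 0.78400) = 0.22766.
New p* = 0.842 − e/c = 0.842 − 0.27319/1.05400 = 0.58281.
Expected occupied = 210 × 0.58281 = 122.39 ≈ 122.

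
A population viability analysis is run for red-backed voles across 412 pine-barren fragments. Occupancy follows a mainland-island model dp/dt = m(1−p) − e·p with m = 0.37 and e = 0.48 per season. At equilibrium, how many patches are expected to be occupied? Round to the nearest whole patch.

179

p* = m/(m+e) = 0.37/0.8500 = 0.4353.
Expected occupied patches = N × p* = 412 × 0.4353 = 179.34 ≈ 179.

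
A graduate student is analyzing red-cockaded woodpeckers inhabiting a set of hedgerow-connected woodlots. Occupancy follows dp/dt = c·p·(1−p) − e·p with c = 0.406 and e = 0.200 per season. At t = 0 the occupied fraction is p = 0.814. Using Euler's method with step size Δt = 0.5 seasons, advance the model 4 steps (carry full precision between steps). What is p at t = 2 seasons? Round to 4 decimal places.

Update rule: p ← p + [c·p·(1−p) − e·p]·Δt with Δt = 0.5.
  1  |  dp/dt·Δt = -0.050665  |  p_1 = 0.763335
  2  |  dp/dt·Δt = -0.039661  |  p_2 = 0.723674
  3  |  dp/dt·Δt = -0.031774  |  p_3 = 0.691901
  4  |  dp/dt·Δt = -0.025916  |  p_4 = 0.665985

0.6660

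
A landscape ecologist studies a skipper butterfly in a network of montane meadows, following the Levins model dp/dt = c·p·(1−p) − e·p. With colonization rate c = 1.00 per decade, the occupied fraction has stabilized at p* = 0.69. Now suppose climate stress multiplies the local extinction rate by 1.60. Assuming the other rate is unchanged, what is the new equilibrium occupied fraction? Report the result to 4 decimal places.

0.5040

Balance c(1−p*) = e gives e = 1.00×(1 − 0.69000) = 0.31000.
New p* = 1 − e/c = 1 − 0.49600/1.00000 = 0.50400.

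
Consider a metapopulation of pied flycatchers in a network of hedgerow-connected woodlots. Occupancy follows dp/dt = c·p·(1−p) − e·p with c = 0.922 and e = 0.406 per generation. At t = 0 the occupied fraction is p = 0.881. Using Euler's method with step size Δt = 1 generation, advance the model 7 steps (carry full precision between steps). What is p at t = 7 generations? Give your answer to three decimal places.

0.560

Update rule: p ← p + [c·p·(1−p) − e·p]·Δt with Δt = 1.
step 1: Δp = -0.26102, p = 0.61998
step 2: Δp = -0.03448, p = 0.58549
step 3: Δp = -0.01395, p = 0.57154
step 4: Δp = -0.00627, p = 0.56528
step 5: Δp = -0.00293, p = 0.56235
step 6: Δp = -0.00140, p = 0.56095
step 7: Δp = -0.00067, p = 0.56028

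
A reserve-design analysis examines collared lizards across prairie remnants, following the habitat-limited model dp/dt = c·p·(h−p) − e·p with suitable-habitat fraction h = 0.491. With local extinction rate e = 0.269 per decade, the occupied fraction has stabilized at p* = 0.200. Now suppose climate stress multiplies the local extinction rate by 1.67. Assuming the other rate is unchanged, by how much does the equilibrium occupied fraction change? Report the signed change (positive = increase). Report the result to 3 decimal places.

-0.195

Balance c(h−p*) = e gives c = e/(0.491 − 0.20000) = 0.269/0.29100 = 0.92440.
New p* = 0.491 − e/c = 0.491 − 0.44923/0.92440 = 0.00503.
Δp* = 0.00503 − 0.20000 = -0.19497.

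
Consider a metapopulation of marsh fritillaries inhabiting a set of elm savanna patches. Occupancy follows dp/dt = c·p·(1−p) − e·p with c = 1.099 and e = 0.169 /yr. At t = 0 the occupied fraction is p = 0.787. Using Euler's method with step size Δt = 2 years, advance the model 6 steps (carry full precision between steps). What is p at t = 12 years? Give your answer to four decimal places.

0.8248

Update rule: p ← p + [c·p·(1−p) − e·p]·Δt with Δt = 2.
step 1: Δp = +0.10245, p = 0.88945
step 2: Δp = -0.08450, p = 0.80495
step 3: Δp = +0.07303, p = 0.87798
step 4: Δp = -0.06128, p = 0.81670
step 5: Δp = +0.05300, p = 0.86970
step 6: Δp = -0.04488, p = 0.82482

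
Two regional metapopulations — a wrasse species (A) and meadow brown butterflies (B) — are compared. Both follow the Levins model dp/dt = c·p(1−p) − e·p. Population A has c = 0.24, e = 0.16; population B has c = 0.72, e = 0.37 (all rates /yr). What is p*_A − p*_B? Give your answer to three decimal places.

A: p*_A = 1 − 0.16/0.24 = 0.3333.
B: p*_B = 1 − 0.37/0.72 = 0.4861.
p*_A − p*_B = 0.3333 − 0.4861 = -0.1528.

-0.153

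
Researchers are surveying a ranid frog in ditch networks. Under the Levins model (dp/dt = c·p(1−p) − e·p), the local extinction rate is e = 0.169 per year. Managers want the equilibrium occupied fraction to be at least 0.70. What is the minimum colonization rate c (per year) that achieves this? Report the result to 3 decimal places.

p* = 1 − e/c ≥ 0.70 requires e/c ≤ 0.3000, i.e. c ≥ e/0.3000.
c_min = 0.169/0.3000 = 0.5633.

0.563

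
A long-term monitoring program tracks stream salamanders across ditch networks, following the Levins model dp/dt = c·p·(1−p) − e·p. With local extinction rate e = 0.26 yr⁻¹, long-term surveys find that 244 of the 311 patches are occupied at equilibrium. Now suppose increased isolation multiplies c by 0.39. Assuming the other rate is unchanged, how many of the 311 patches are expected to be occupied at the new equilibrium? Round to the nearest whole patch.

139

Observed p* = 244/311 = 0.78457.
Balance c(1−p*) = e gives c = e/(1 − 0.78457) = 0.26/0.21543 = 1.20689.
New p* = 1 − e/c = 1 − 0.26000/0.47069 = 0.44762.
Expected occupied = 311 × 0.44762 = 139.21 ≈ 139.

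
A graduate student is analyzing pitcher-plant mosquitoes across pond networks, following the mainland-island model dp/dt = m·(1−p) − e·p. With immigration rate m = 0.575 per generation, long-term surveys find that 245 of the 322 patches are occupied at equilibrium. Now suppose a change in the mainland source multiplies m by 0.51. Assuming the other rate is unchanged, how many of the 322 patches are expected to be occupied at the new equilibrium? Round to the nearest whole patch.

Observed p* = 245/322 = 0.76087.
Balance m(1−p*) = e·p* gives e = m(1−p*)/p* = 0.575×0.23913/0.76087 = 0.18071.
New p* = m/(m+e) = 0.29325/(0.29325+0.18071) = 0.61872.
Expected occupied = 322 × 0.61872 = 199.23 ≈ 199.

199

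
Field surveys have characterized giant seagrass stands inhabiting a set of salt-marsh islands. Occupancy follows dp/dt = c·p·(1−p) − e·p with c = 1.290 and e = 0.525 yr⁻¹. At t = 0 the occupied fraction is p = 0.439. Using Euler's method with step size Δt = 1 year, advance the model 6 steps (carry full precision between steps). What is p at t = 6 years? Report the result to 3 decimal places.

Update rule: p ← p + [c·p·(1−p) − e·p]·Δt with Δt = 1.
step 1: Δp = +0.08722, p = 0.52622
step 2: Δp = +0.04534, p = 0.57157
step 3: Δp = +0.01582, p = 0.58739
step 4: Δp = +0.00427, p = 0.59166
step 5: Δp = +0.00104, p = 0.59270
step 6: Δp = +0.00025, p = 0.59295

0.593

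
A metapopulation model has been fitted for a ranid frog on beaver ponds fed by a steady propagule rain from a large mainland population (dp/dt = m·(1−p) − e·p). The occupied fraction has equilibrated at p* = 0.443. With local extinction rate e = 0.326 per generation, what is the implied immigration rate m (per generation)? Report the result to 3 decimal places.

0.259

At equilibrium m(1−p*) = e·p*, so m = e·p*/(1−p*).
m = 0.326 × 0.443 / 0.5570 = 0.1444/0.5570 = 0.2593.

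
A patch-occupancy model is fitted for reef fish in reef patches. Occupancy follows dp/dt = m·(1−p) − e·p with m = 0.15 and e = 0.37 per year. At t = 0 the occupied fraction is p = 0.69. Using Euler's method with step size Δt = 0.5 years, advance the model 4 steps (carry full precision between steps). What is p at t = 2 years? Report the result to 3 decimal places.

Update rule: p ← p + [m·(1−p) − e·p]·Δt with Δt = 0.5.
t = 0.5: p = 0.69000 + (-0.10440) = 0.58560
t = 1: p = 0.58560 + (-0.07726) = 0.50834
t = 1.5: p = 0.50834 + (-0.05717) = 0.45117
t = 2: p = 0.45117 + (-0.04231) = 0.40887

0.409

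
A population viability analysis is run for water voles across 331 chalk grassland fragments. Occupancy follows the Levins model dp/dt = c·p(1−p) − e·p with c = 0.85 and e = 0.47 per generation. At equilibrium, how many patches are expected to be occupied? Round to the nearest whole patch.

p* = 1 − e/c = 1 − 0.47/0.85 = 0.4471.
Expected occupied patches = N × p* = 331 × 0.4471 = 147.98 ≈ 148.

148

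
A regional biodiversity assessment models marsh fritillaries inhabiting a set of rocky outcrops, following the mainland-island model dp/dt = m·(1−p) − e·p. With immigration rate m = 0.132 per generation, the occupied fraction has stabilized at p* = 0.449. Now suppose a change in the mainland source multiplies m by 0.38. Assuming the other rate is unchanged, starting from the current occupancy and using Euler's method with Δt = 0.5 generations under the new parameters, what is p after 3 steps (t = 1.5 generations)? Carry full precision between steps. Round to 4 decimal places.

Balance m(1−p*) = e·p* gives e = m(1−p*)/p* = 0.132×0.55100/0.44900 = 0.16199.
Starting from p₀ = 0.44900; update p ← p + (dp/dt)·Δt with the new parameters.
step 1: Δp = -0.02255, p = 0.42645
step 2: Δp = -0.02016, p = 0.40630
step 3: Δp = -0.01802, p = 0.38828

0.3883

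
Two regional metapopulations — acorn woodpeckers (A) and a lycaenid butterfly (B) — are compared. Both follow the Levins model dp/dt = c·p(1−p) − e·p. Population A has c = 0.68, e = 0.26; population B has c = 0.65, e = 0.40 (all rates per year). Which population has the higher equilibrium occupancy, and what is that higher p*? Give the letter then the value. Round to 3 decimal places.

A: p*_A = 1 − 0.26/0.68 = 0.6176.
B: p*_B = 1 − 0.40/0.65 = 0.3846.
A is higher at 0.6176.

A, 0.618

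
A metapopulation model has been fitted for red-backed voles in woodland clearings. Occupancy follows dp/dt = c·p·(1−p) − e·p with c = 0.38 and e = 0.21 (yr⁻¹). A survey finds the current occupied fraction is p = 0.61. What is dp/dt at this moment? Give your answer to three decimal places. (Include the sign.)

Colonization term: c·p·(1−p) = 0.38×0.61×0.3900 = 0.09040.
Extinction term: e·p = 0.12810.
dp/dt = 0.09040 − 0.12810 = -0.03770.

-0.038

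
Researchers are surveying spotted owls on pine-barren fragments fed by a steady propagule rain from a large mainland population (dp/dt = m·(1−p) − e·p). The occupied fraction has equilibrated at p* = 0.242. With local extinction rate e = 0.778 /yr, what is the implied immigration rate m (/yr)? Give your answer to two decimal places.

At equilibrium m(1−p*) = e·p*, so m = e·p*/(1−p*).
m = 0.778 × 0.242 / 0.7580 = 0.1883/0.7580 = 0.2484.

0.25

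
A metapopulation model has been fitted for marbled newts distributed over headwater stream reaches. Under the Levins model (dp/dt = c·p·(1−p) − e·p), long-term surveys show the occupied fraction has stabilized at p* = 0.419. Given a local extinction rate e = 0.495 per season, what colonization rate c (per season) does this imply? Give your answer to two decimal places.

0.85

At equilibrium c(1−p*) = e, so c = e/(1−p*).
c = 0.495/(1 − 0.419) = 0.495/0.5810 = 0.8520.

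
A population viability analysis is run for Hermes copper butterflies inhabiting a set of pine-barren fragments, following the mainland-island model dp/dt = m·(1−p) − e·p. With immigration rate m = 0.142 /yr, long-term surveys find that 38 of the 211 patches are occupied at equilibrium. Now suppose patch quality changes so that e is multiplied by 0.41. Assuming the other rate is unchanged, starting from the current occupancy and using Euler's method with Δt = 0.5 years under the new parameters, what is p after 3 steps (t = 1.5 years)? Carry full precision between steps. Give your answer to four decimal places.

0.2636

Observed p* = 38/211 = 0.18009.
Balance m(1−p*) = e·p* gives e = m(1−p*)/p* = 0.142×0.81991/0.18009 = 0.64647.
Starting from p₀ = 0.18009; update p ← p + (dp/dt)·Δt with the new parameters.
  1  |  dp/dt·Δt = +0.034346  |  p_1 = 0.214441
  2  |  dp/dt·Δt = +0.027356  |  p_2 = 0.241796
  3  |  dp/dt·Δt = +0.021788  |  p_3 = 0.263584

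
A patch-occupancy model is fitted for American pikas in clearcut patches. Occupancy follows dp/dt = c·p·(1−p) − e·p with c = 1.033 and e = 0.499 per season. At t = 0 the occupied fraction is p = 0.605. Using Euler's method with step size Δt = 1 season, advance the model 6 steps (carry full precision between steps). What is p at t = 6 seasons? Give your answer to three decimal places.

0.518

Update rule: p ← p + [c·p·(1−p) − e·p]·Δt with Δt = 1.
step 1: Δp = -0.05503, p = 0.54997
step 2: Δp = -0.01876, p = 0.53120
step 3: Δp = -0.00783, p = 0.52338
step 4: Δp = -0.00348, p = 0.51990
step 5: Δp = -0.00159, p = 0.51831
step 6: Δp = -0.00073, p = 0.51758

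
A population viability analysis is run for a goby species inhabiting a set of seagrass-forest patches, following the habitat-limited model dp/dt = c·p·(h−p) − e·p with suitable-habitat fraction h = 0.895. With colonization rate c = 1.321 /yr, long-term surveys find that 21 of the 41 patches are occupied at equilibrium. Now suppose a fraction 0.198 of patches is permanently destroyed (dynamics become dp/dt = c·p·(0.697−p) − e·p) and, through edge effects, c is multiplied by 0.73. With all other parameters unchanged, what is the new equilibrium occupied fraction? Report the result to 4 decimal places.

Observed p* = 21/41 = 0.51220.
Balance c(h−p*) = e gives e = 1.321×(0.895 − 0.51220) = 0.50568.
New p* = 0.697 − e/c = 0.697 − 0.50568/0.96433 = 0.17262.

0.1726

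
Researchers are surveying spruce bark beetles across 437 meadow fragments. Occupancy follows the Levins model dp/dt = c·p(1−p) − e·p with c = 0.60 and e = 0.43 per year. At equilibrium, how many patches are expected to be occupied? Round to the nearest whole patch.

p* = 1 − e/c = 1 − 0.43/0.60 = 0.2833.
Expected occupied patches = N × p* = 437 × 0.2833 = 123.82 ≈ 124.

124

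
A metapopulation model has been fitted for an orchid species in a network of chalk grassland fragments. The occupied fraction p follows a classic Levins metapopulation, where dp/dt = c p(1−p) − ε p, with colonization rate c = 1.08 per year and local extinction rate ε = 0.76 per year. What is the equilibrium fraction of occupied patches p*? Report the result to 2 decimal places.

At equilibrium, colonization balances extinction: c·p*·(1−p*) = ε·p*.
So p* = 1 − ε/c = 1 − 0.76/1.08 = 1 − 0.7037 = 0.2963.

0.30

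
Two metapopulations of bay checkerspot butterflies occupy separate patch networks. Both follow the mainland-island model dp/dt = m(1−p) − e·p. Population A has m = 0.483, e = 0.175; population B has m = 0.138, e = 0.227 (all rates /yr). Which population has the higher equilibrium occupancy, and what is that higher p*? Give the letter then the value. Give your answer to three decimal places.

A, 0.734

A: p*_A = m/(m+e) = 0.483/0.6580 = 0.7340.
B: p*_B = 0.138/0.3650 = 0.3781.
A is higher at 0.7340.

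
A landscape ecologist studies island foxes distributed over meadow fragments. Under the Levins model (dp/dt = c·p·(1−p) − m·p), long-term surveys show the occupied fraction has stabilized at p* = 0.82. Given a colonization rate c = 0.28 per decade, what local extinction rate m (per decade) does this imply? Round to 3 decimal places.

0.050

At equilibrium c(1−p*) = m.
m = 0.28 × (1 − 0.82) = 0.28 × 0.1800 = 0.0504.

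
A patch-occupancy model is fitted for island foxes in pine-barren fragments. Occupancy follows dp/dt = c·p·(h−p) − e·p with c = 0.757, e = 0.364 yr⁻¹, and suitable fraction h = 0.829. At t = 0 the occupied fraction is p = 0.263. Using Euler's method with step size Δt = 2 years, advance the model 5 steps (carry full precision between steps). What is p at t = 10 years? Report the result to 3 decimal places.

Update rule: p ← p + [c·p·(h−p) − e·p]·Δt with Δt = 2.
step 1: Δp = +0.03391, p = 0.29691
step 2: Δp = +0.02304, p = 0.31994
step 3: Δp = +0.01367, p = 0.33361
step 4: Δp = +0.00735, p = 0.34096
step 5: Δp = +0.00372, p = 0.34467

0.345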